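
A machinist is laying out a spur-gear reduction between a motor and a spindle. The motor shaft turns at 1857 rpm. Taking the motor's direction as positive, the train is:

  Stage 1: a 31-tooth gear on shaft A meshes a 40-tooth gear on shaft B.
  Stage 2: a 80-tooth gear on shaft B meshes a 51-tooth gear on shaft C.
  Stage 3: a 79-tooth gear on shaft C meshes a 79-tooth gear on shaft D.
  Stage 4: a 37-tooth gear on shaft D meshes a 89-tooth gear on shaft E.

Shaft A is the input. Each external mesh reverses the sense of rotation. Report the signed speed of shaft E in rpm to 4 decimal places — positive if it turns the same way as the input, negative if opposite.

+938.5235 rpm (same as input, |ω| = 938.5235 rpm)

Stage 1 [31T→40T]: ω = 1857.0000×31/40 = 1439.1750 rpm, dir flips to −; running = −1439.1750
Stage 2 [80T→51T]: ω = 1439.1750×80/51 = 2257.5294 rpm, dir flips to +; running = +2257.5294
Stage 3 [79T→79T]: ω = 2257.5294×79/79 = 2257.5294 rpm, dir flips to −; running = −2257.5294
Stage 4 [37T→89T]: ω = 2257.5294×37/89 = 938.5235 rpm, dir flips to +; running = +938.5235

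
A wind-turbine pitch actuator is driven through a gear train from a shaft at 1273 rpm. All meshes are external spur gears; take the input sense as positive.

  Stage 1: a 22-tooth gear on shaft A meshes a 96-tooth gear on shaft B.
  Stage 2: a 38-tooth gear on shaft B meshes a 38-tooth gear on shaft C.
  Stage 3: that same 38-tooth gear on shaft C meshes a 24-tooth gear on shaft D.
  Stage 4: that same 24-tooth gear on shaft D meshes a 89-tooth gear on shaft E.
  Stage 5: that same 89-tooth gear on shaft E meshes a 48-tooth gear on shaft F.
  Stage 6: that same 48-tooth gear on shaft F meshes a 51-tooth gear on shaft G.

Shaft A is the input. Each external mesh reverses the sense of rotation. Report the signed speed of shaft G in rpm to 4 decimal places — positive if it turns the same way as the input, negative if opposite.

Stage 1 [22T→96T]: ω = 1273.0000×22/96 = 291.7292 rpm, dir flips to −; running = −291.7292
Stage 2 [38T→38T]: ω = 291.7292×38/38 = 291.7292 rpm, dir flips to +; running = +291.7292
Stage 3 [38T→24T]: ω = 291.7292×38/24 = 461.9045 rpm, dir flips to −; running = −461.9045
Stage 4 [24T→89T]: ω = 461.9045×24/89 = 124.5585 rpm, dir flips to +; running = +124.5585
Stage 5 [89T→48T]: ω = 124.5585×89/48 = 230.9523 rpm, dir flips to −; running = −230.9523
Stage 6 [48T→51T]: ω = 230.9523×48/51 = 217.3668 rpm, dir flips to +; running = +217.3668

+217.3668 rpm (same as input, |ω| = 217.3668 rpm)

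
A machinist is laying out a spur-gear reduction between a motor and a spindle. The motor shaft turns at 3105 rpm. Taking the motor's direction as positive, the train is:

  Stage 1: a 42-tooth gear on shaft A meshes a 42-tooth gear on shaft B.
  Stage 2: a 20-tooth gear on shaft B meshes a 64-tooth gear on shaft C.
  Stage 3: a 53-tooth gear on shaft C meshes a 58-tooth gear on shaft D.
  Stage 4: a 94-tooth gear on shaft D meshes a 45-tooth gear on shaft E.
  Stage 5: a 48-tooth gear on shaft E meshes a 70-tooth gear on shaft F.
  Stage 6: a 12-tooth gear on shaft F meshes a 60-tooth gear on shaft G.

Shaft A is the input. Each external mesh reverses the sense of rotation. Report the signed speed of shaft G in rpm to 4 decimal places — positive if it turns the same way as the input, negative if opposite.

Stage 1 [42T→42T]: ω = 3105.0000×42/42 = 3105.0000 rpm, dir flips to −; running = −3105.0000
Stage 2 [20T→64T]: ω = 3105.0000×20/64 = 970.3125 rpm, dir flips to +; running = +970.3125
Stage 3 [53T→58T]: ω = 970.3125×53/58 = 886.6649 rpm, dir flips to −; running = −886.6649
Stage 4 [94T→45T]: ω = 886.6649×94/45 = 1852.1444 rpm, dir flips to +; running = +1852.1444
Stage 5 [48T→70T]: ω = 1852.1444×48/70 = 1270.0419 rpm, dir flips to −; running = −1270.0419
Stage 6 [12T→60T]: ω = 1270.0419×12/60 = 254.0084 rpm, dir flips to +; running = +254.0084

+254.0084 rpm (same as input, |ω| = 254.0084 rpm)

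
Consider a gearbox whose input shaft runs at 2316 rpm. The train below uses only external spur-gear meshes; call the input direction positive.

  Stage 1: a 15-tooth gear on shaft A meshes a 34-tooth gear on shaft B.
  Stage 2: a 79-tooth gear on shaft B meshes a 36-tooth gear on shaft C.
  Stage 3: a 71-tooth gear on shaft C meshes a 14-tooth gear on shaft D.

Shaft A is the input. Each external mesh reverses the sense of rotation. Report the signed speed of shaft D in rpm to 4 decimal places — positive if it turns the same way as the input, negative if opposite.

Stage 1 [15T→34T]: ω = 2316.0000×15/34 = 1021.7647 rpm, dir flips to −; running = −1021.7647
Stage 2 [79T→36T]: ω = 1021.7647×79/36 = 2242.2059 rpm, dir flips to +; running = +2242.2059
Stage 3 [71T→14T]: ω = 2242.2059×71/14 = 11371.1870 rpm, dir flips to −; running = −11371.1870

-11371.1870 rpm (opposite to input, |ω| = 11371.1870 rpm)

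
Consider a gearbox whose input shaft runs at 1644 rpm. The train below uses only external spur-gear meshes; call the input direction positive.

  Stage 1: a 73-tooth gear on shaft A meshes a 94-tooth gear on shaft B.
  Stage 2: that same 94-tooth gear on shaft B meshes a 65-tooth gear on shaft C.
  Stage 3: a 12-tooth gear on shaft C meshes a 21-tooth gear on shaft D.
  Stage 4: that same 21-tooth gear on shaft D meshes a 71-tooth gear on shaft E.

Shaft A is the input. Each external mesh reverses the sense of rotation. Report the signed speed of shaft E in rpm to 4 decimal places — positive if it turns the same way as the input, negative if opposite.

Stage 1 [73T→94T]: ω = 1644.0000×73/94 = 1276.7234 rpm, dir flips to −; running = −1276.7234
Stage 2 [94T→65T]: ω = 1276.7234×94/65 = 1846.3385 rpm, dir flips to +; running = +1846.3385
Stage 3 [12T→21T]: ω = 1846.3385×12/21 = 1055.0505 rpm, dir flips to −; running = −1055.0505
Stage 4 [21T→71T]: ω = 1055.0505×21/71 = 312.0572 rpm, dir flips to +; running = +312.0572

+312.0572 rpm (same as input, |ω| = 312.0572 rpm)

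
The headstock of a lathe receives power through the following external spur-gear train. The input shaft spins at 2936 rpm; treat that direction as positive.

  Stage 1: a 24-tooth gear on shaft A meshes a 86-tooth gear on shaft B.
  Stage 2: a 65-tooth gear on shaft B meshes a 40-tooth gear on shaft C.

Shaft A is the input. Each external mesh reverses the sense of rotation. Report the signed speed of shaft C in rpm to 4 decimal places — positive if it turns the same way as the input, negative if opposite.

+1331.4419 rpm (same as input, |ω| = 1331.4419 rpm)

Stage 1 [24T→86T]: ω = 2936.0000×24/86 = 819.3488 rpm, dir flips to −; running = −819.3488
Stage 2 [65T→40T]: ω = 819.3488×65/40 = 1331.4419 rpm, dir flips to +; running = +1331.4419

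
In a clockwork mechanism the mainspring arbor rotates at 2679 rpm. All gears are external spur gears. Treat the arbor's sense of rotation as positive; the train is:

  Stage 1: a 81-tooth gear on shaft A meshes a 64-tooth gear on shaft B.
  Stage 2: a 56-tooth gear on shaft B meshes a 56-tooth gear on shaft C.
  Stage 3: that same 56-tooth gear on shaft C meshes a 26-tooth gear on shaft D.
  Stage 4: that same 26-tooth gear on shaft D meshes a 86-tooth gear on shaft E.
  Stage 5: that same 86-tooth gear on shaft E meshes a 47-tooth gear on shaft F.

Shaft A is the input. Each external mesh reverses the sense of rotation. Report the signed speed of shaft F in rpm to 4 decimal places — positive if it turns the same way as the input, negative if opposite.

Stage 1 [81T→64T]: ω = 2679.0000×81/64 = 3390.6094 rpm, dir flips to −; running = −3390.6094
Stage 2 [56T→56T]: ω = 3390.6094×56/56 = 3390.6094 rpm, dir flips to +; running = +3390.6094
Stage 3 [56T→26T]: ω = 3390.6094×56/26 = 7302.8510 rpm, dir flips to −; running = −7302.8510
Stage 4 [26T→86T]: ω = 7302.8510×26/86 = 2207.8387 rpm, dir flips to +; running = +2207.8387
Stage 5 [86T→47T]: ω = 2207.8387×86/47 = 4039.8750 rpm, dir flips to −; running = −4039.8750

-4039.8750 rpm (opposite to input, |ω| = 4039.8750 rpm)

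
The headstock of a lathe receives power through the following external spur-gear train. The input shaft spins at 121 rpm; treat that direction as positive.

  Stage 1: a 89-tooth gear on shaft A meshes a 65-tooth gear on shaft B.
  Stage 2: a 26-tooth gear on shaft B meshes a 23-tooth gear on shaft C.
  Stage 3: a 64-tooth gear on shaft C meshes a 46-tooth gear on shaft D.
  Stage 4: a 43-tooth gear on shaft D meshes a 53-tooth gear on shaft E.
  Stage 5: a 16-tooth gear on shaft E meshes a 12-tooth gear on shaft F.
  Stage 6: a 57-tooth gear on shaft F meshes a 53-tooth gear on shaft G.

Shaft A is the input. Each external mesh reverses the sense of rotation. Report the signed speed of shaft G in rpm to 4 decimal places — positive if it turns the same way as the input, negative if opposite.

+303.1517 rpm (same as input, |ω| = 303.1517 rpm)

Stage 1 [89T→65T]: ω = 121.0000×89/65 = 165.6769 rpm, dir flips to −; running = −165.6769
Stage 2 [26T→23T]: ω = 165.6769×26/23 = 187.2870 rpm, dir flips to +; running = +187.2870
Stage 3 [64T→46T]: ω = 187.2870×64/46 = 260.5732 rpm, dir flips to −; running = −260.5732
Stage 4 [43T→53T]: ω = 260.5732×43/53 = 211.4084 rpm, dir flips to +; running = +211.4084
Stage 5 [16T→12T]: ω = 211.4084×16/12 = 281.8779 rpm, dir flips to −; running = −281.8779
Stage 6 [57T→53T]: ω = 281.8779×57/53 = 303.1517 rpm, dir flips to +; running = +303.1517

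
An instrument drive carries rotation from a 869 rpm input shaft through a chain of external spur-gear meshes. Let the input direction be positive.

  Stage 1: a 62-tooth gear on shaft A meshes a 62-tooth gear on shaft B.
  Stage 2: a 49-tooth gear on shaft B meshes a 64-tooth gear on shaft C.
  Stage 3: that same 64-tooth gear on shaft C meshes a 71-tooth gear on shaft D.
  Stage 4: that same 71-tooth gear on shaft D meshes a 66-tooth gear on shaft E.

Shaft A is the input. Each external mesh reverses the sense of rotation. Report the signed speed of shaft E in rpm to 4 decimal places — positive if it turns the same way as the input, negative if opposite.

Stage 1 [62T→62T]: ω = 869.0000×62/62 = 869.0000 rpm, dir flips to −; running = −869.0000
Stage 2 [49T→64T]: ω = 869.0000×49/64 = 665.3281 rpm, dir flips to +; running = +665.3281
Stage 3 [64T→71T]: ω = 665.3281×64/71 = 599.7324 rpm, dir flips to −; running = −599.7324
Stage 4 [71T→66T]: ω = 599.7324×71/66 = 645.1667 rpm, dir flips to +; running = +645.1667

+645.1667 rpm (same as input, |ω| = 645.1667 rpm)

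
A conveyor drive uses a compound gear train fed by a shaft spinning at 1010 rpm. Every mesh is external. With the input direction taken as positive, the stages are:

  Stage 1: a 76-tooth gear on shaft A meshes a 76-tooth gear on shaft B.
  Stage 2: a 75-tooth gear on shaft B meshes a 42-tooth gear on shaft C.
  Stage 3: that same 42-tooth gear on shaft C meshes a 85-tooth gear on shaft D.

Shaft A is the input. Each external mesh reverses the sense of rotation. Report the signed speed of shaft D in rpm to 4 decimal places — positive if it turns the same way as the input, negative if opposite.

Stage 1 [76T→76T]: ω = 1010.0000×76/76 = 1010.0000 rpm, dir flips to −; running = −1010.0000
Stage 2 [75T→42T]: ω = 1010.0000×75/42 = 1803.5714 rpm, dir flips to +; running = +1803.5714
Stage 3 [42T→85T]: ω = 1803.5714×42/85 = 891.1765 rpm, dir flips to −; running = −891.1765

-891.1765 rpm (opposite to input, |ω| = 891.1765 rpm)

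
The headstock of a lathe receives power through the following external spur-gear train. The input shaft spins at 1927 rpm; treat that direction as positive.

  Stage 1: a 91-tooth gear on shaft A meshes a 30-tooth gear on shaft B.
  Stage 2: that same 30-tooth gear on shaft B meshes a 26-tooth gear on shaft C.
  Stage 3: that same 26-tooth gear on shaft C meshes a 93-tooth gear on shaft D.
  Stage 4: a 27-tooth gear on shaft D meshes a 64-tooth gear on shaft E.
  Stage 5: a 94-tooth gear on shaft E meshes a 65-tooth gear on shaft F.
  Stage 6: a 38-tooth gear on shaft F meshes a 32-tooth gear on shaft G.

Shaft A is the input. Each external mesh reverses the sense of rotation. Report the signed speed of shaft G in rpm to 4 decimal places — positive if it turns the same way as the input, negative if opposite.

+1366.0672 rpm (same as input, |ω| = 1366.0672 rpm)

Stage 1 [91T→30T]: ω = 1927.0000×91/30 = 5845.2333 rpm, dir flips to −; running = −5845.2333
Stage 2 [30T→26T]: ω = 5845.2333×30/26 = 6744.5000 rpm, dir flips to +; running = +6744.5000
Stage 3 [26T→93T]: ω = 6744.5000×26/93 = 1885.5591 rpm, dir flips to −; running = −1885.5591
Stage 4 [27T→64T]: ω = 1885.5591×27/64 = 795.4703 rpm, dir flips to +; running = +795.4703
Stage 5 [94T→65T]: ω = 795.4703×94/65 = 1150.3724 rpm, dir flips to −; running = −1150.3724
Stage 6 [38T→32T]: ω = 1150.3724×38/32 = 1366.0672 rpm, dir flips to +; running = +1366.0672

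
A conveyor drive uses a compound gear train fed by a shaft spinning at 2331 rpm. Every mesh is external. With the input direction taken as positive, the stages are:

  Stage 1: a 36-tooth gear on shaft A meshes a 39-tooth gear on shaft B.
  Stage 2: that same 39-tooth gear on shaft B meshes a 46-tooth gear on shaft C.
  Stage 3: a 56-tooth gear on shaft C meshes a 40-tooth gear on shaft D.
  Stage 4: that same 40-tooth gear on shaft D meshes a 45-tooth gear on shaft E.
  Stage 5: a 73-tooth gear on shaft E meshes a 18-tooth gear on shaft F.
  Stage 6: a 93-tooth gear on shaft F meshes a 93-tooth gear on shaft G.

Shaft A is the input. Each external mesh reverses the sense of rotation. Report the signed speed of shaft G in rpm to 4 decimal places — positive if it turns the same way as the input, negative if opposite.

Stage 1 [36T→39T]: ω = 2331.0000×36/39 = 2151.6923 rpm, dir flips to −; running = −2151.6923
Stage 2 [39T→46T]: ω = 2151.6923×39/46 = 1824.2609 rpm, dir flips to +; running = +1824.2609
Stage 3 [56T→40T]: ω = 1824.2609×56/40 = 2553.9652 rpm, dir flips to −; running = −2553.9652
Stage 4 [40T→45T]: ω = 2553.9652×40/45 = 2270.1913 rpm, dir flips to +; running = +2270.1913
Stage 5 [73T→18T]: ω = 2270.1913×73/18 = 9206.8870 rpm, dir flips to −; running = −9206.8870
Stage 6 [93T→93T]: ω = 9206.8870×93/93 = 9206.8870 rpm, dir flips to +; running = +9206.8870

+9206.8870 rpm (same as input, |ω| = 9206.8870 rpm)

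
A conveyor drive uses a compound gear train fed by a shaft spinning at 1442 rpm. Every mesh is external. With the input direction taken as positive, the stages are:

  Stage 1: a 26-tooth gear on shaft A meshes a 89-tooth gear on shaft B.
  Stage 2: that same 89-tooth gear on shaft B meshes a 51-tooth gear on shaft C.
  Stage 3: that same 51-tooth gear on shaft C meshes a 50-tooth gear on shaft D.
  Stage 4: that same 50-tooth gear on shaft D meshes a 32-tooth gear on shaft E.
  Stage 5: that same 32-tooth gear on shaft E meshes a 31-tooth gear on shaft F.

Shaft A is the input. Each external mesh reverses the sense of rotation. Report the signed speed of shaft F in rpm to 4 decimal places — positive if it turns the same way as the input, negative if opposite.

-1209.4194 rpm (opposite to input, |ω| = 1209.4194 rpm)

Stage 1 [26T→89T]: ω = 1442.0000×26/89 = 421.2584 rpm, dir flips to −; running = −421.2584
Stage 2 [89T→51T]: ω = 421.2584×89/51 = 735.1373 rpm, dir flips to +; running = +735.1373
Stage 3 [51T→50T]: ω = 735.1373×51/50 = 749.8400 rpm, dir flips to −; running = −749.8400
Stage 4 [50T→32T]: ω = 749.8400×50/32 = 1171.6250 rpm, dir flips to +; running = +1171.6250
Stage 5 [32T→31T]: ω = 1171.6250×32/31 = 1209.4194 rpm, dir flips to −; running = −1209.4194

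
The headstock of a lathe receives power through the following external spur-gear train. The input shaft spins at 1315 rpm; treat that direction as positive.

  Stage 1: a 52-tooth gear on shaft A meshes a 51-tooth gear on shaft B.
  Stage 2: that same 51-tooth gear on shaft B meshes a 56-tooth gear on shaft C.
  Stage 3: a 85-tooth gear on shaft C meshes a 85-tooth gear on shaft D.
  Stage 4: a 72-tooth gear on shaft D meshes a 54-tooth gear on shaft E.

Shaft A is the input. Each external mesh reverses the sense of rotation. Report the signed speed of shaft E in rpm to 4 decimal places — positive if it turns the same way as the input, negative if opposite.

Stage 1 [52T→51T]: ω = 1315.0000×52/51 = 1340.7843 rpm, dir flips to −; running = −1340.7843
Stage 2 [51T→56T]: ω = 1340.7843×51/56 = 1221.0714 rpm, dir flips to +; running = +1221.0714
Stage 3 [85T→85T]: ω = 1221.0714×85/85 = 1221.0714 rpm, dir flips to −; running = −1221.0714
Stage 4 [72T→54T]: ω = 1221.0714×72/54 = 1628.0952 rpm, dir flips to +; running = +1628.0952

+1628.0952 rpm (same as input, |ω| = 1628.0952 rpm)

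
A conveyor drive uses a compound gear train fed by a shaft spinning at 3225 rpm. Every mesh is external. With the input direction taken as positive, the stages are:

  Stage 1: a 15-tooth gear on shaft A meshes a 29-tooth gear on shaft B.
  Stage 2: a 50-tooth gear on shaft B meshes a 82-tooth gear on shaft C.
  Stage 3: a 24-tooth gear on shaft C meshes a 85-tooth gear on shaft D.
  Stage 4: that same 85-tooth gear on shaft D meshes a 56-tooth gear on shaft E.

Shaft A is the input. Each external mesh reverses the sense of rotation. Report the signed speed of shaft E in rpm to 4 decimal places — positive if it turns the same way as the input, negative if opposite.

+435.9155 rpm (same as input, |ω| = 435.9155 rpm)

Stage 1 [15T→29T]: ω = 3225.0000×15/29 = 1668.1034 rpm, dir flips to −; running = −1668.1034
Stage 2 [50T→82T]: ω = 1668.1034×50/82 = 1017.1362 rpm, dir flips to +; running = +1017.1362
Stage 3 [24T→85T]: ω = 1017.1362×24/85 = 287.1914 rpm, dir flips to −; running = −287.1914
Stage 4 [85T→56T]: ω = 287.1914×85/56 = 435.9155 rpm, dir flips to +; running = +435.9155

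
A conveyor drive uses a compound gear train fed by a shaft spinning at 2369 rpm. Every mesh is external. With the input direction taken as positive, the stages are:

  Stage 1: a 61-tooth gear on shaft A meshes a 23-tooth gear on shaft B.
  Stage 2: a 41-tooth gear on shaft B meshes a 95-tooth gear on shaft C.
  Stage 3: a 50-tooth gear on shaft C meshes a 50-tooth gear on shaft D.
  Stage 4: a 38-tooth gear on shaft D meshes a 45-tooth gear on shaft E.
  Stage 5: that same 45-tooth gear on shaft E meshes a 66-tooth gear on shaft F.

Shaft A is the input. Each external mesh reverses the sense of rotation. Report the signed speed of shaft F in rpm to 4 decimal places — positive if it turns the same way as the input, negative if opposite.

-1561.2303 rpm (opposite to input, |ω| = 1561.2303 rpm)

Stage 1 [61T→23T]: ω = 2369.0000×61/23 = 6283.0000 rpm, dir flips to −; running = −6283.0000
Stage 2 [41T→95T]: ω = 6283.0000×41/95 = 2711.6105 rpm, dir flips to +; running = +2711.6105
Stage 3 [50T→50T]: ω = 2711.6105×50/50 = 2711.6105 rpm, dir flips to −; running = −2711.6105
Stage 4 [38T→45T]: ω = 2711.6105×38/45 = 2289.8044 rpm, dir flips to +; running = +2289.8044
Stage 5 [45T→66T]: ω = 2289.8044×45/66 = 1561.2303 rpm, dir flips to −; running = −1561.2303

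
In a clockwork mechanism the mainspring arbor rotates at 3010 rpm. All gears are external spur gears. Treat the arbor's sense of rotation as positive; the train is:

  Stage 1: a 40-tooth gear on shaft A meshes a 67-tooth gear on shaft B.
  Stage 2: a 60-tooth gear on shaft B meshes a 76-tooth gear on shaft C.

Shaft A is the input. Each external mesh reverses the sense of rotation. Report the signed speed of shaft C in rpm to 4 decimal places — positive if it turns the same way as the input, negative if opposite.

+1418.6960 rpm (same as input, |ω| = 1418.6960 rpm)

Stage 1 [40T→67T]: ω = 3010.0000×40/67 = 1797.0149 rpm, dir flips to −; running = −1797.0149
Stage 2 [60T→76T]: ω = 1797.0149×60/76 = 1418.6960 rpm, dir flips to +; running = +1418.6960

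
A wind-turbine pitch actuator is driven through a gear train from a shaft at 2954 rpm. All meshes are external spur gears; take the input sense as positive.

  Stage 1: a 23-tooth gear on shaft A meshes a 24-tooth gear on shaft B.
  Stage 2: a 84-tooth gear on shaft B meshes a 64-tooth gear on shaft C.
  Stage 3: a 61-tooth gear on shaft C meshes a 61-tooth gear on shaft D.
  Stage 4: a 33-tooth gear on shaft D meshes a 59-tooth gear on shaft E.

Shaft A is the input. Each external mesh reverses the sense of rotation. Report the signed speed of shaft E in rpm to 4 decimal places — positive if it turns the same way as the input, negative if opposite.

Stage 1 [23T→24T]: ω = 2954.0000×23/24 = 2830.9167 rpm, dir flips to −; running = −2830.9167
Stage 2 [84T→64T]: ω = 2830.9167×84/64 = 3715.5781 rpm, dir flips to +; running = +3715.5781
Stage 3 [61T→61T]: ω = 3715.5781×61/61 = 3715.5781 rpm, dir flips to −; running = −3715.5781
Stage 4 [33T→59T]: ω = 3715.5781×33/59 = 2078.2047 rpm, dir flips to +; running = +2078.2047

+2078.2047 rpm (same as input, |ω| = 2078.2047 rpm)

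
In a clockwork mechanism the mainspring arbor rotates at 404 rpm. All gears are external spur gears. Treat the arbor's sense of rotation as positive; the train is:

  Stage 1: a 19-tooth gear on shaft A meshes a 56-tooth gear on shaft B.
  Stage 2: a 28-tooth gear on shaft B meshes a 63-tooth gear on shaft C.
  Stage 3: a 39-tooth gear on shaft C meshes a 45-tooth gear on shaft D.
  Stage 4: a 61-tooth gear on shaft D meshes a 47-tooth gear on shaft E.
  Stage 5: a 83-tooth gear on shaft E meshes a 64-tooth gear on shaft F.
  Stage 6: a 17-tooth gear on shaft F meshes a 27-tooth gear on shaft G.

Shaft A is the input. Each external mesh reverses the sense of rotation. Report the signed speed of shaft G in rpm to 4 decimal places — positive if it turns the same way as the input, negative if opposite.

+55.9541 rpm (same as input, |ω| = 55.9541 rpm)

Stage 1 [19T→56T]: ω = 404.0000×19/56 = 137.0714 rpm, dir flips to −; running = −137.0714
Stage 2 [28T→63T]: ω = 137.0714×28/63 = 60.9206 rpm, dir flips to +; running = +60.9206
Stage 3 [39T→45T]: ω = 60.9206×39/45 = 52.7979 rpm, dir flips to −; running = −52.7979
Stage 4 [61T→47T]: ω = 52.7979×61/47 = 68.5249 rpm, dir flips to +; running = +68.5249
Stage 5 [83T→64T]: ω = 68.5249×83/64 = 88.8682 rpm, dir flips to −; running = −88.8682
Stage 6 [17T→27T]: ω = 88.8682×17/27 = 55.9541 rpm, dir flips to +; running = +55.9541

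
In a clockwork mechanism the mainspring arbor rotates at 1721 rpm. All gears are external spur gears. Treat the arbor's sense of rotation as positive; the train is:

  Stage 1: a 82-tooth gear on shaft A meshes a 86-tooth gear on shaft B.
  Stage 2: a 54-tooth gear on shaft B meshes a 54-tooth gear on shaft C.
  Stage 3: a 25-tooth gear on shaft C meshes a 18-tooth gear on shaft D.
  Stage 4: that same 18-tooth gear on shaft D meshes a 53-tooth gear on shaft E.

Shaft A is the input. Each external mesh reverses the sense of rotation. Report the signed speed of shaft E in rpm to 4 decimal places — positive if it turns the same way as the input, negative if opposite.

Stage 1 [82T→86T]: ω = 1721.0000×82/86 = 1640.9535 rpm, dir flips to −; running = −1640.9535
Stage 2 [54T→54T]: ω = 1640.9535×54/54 = 1640.9535 rpm, dir flips to +; running = +1640.9535
Stage 3 [25T→18T]: ω = 1640.9535×25/18 = 2279.1021 rpm, dir flips to −; running = −2279.1021
Stage 4 [18T→53T]: ω = 2279.1021×18/53 = 774.0347 rpm, dir flips to +; running = +774.0347

+774.0347 rpm (same as input, |ω| = 774.0347 rpm)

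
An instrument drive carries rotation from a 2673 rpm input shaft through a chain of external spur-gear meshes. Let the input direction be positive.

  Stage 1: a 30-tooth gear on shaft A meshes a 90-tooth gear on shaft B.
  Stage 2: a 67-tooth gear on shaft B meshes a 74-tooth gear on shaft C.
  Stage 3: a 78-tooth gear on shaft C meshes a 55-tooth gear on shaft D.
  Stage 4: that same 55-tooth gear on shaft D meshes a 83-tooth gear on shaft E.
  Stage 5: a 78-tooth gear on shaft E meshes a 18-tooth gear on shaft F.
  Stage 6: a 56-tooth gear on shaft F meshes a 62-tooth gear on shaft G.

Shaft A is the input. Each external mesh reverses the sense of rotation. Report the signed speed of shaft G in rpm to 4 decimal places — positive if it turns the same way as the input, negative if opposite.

+2967.2609 rpm (same as input, |ω| = 2967.2609 rpm)

Stage 1 [30T→90T]: ω = 2673.0000×30/90 = 891.0000 rpm, dir flips to −; running = −891.0000
Stage 2 [67T→74T]: ω = 891.0000×67/74 = 806.7162 rpm, dir flips to +; running = +806.7162
Stage 3 [78T→55T]: ω = 806.7162×78/55 = 1144.0703 rpm, dir flips to −; running = −1144.0703
Stage 4 [55T→83T]: ω = 1144.0703×55/83 = 758.1189 rpm, dir flips to +; running = +758.1189
Stage 5 [78T→18T]: ω = 758.1189×78/18 = 3285.1817 rpm, dir flips to −; running = −3285.1817
Stage 6 [56T→62T]: ω = 3285.1817×56/62 = 2967.2609 rpm, dir flips to +; running = +2967.2609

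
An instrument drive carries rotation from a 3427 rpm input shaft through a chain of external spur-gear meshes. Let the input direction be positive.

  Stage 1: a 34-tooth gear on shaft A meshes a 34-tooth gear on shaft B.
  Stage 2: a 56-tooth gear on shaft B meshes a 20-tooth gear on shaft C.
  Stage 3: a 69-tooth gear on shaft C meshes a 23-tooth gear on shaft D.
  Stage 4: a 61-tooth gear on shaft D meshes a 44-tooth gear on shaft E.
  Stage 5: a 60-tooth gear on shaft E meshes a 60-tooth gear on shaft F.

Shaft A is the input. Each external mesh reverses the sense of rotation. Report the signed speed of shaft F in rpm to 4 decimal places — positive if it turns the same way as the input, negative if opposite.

Stage 1 [34T→34T]: ω = 3427.0000×34/34 = 3427.0000 rpm, dir flips to −; running = −3427.0000
Stage 2 [56T→20T]: ω = 3427.0000×56/20 = 9595.6000 rpm, dir flips to +; running = +9595.6000
Stage 3 [69T→23T]: ω = 9595.6000×69/23 = 28786.8000 rpm, dir flips to −; running = −28786.8000
Stage 4 [61T→44T]: ω = 28786.8000×61/44 = 39908.9727 rpm, dir flips to +; running = +39908.9727
Stage 5 [60T→60T]: ω = 39908.9727×60/60 = 39908.9727 rpm, dir flips to −; running = −39908.9727

-39908.9727 rpm (opposite to input, |ω| = 39908.9727 rpm)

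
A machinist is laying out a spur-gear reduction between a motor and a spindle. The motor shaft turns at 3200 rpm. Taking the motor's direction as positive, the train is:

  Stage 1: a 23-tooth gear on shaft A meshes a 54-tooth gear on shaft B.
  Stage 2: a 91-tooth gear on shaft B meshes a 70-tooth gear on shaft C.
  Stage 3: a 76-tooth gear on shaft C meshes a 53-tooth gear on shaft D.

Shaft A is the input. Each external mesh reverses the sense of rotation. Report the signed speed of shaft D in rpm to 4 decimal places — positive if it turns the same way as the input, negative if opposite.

-2540.7687 rpm (opposite to input, |ω| = 2540.7687 rpm)

Stage 1 [23T→54T]: ω = 3200.0000×23/54 = 1362.9630 rpm, dir flips to −; running = −1362.9630
Stage 2 [91T→70T]: ω = 1362.9630×91/70 = 1771.8519 rpm, dir flips to +; running = +1771.8519
Stage 3 [76T→53T]: ω = 1771.8519×76/53 = 2540.7687 rpm, dir flips to −; running = −2540.7687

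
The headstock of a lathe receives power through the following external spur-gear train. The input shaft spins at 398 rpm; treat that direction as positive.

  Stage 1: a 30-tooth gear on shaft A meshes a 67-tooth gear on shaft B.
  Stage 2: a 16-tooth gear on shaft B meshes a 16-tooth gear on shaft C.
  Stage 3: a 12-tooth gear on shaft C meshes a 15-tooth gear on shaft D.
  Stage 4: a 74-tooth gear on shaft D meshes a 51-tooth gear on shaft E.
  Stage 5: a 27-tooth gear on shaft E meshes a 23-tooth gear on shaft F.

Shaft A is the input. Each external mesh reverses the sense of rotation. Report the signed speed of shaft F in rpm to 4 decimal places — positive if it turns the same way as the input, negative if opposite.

-242.8382 rpm (opposite to input, |ω| = 242.8382 rpm)

Stage 1 [30T→67T]: ω = 398.0000×30/67 = 178.2090 rpm, dir flips to −; running = −178.2090
Stage 2 [16T→16T]: ω = 178.2090×16/16 = 178.2090 rpm, dir flips to +; running = +178.2090
Stage 3 [12T→15T]: ω = 178.2090×12/15 = 142.5672 rpm, dir flips to −; running = −142.5672
Stage 4 [74T→51T]: ω = 142.5672×74/51 = 206.8622 rpm, dir flips to +; running = +206.8622
Stage 5 [27T→23T]: ω = 206.8622×27/23 = 242.8382 rpm, dir flips to −; running = −242.8382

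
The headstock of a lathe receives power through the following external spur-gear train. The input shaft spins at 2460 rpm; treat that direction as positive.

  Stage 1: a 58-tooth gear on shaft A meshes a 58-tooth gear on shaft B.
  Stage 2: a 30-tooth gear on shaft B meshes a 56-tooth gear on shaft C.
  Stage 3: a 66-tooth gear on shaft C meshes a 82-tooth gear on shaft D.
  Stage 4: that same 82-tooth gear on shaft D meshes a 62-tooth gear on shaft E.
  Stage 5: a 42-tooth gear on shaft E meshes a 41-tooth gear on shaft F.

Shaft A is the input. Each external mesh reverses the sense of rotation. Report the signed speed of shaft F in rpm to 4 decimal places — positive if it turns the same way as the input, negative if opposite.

-1437.0968 rpm (opposite to input, |ω| = 1437.0968 rpm)

Stage 1 [58T→58T]: ω = 2460.0000×58/58 = 2460.0000 rpm, dir flips to −; running = −2460.0000
Stage 2 [30T→56T]: ω = 2460.0000×30/56 = 1317.8571 rpm, dir flips to +; running = +1317.8571
Stage 3 [66T→82T]: ω = 1317.8571×66/82 = 1060.7143 rpm, dir flips to −; running = −1060.7143
Stage 4 [82T→62T]: ω = 1060.7143×82/62 = 1402.8802 rpm, dir flips to +; running = +1402.8802
Stage 5 [42T→41T]: ω = 1402.8802×42/41 = 1437.0968 rpm, dir flips to −; running = −1437.0968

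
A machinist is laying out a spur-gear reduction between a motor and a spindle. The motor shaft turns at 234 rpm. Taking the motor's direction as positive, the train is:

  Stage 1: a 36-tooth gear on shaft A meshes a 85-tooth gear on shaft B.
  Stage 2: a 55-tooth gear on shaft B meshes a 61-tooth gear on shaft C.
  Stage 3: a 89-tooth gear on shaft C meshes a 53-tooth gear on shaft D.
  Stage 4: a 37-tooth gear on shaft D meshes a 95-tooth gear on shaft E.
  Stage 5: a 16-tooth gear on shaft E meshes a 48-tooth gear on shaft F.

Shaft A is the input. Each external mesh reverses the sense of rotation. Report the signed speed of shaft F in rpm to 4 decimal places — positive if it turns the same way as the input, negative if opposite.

-19.4806 rpm (opposite to input, |ω| = 19.4806 rpm)

Stage 1 [36T→85T]: ω = 234.0000×36/85 = 99.1059 rpm, dir flips to −; running = −99.1059
Stage 2 [55T→61T]: ω = 99.1059×55/61 = 89.3578 rpm, dir flips to +; running = +89.3578
Stage 3 [89T→53T]: ω = 89.3578×89/53 = 150.0536 rpm, dir flips to −; running = −150.0536
Stage 4 [37T→95T]: ω = 150.0536×37/95 = 58.4419 rpm, dir flips to +; running = +58.4419
Stage 5 [16T→48T]: ω = 58.4419×16/48 = 19.4806 rpm, dir flips to −; running = −19.4806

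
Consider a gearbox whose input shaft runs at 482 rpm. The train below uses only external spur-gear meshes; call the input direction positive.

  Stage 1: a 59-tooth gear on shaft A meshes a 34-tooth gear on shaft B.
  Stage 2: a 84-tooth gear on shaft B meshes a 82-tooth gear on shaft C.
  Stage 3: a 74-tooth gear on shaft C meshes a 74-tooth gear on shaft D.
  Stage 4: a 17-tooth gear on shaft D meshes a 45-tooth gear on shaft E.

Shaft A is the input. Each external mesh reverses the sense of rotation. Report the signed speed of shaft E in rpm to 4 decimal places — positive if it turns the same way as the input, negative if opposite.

+323.6846 rpm (same as input, |ω| = 323.6846 rpm)

Stage 1 [59T→34T]: ω = 482.0000×59/34 = 836.4118 rpm, dir flips to −; running = −836.4118
Stage 2 [84T→82T]: ω = 836.4118×84/82 = 856.8121 rpm, dir flips to +; running = +856.8121
Stage 3 [74T→74T]: ω = 856.8121×74/74 = 856.8121 rpm, dir flips to −; running = −856.8121
Stage 4 [17T→45T]: ω = 856.8121×17/45 = 323.6846 rpm, dir flips to +; running = +323.6846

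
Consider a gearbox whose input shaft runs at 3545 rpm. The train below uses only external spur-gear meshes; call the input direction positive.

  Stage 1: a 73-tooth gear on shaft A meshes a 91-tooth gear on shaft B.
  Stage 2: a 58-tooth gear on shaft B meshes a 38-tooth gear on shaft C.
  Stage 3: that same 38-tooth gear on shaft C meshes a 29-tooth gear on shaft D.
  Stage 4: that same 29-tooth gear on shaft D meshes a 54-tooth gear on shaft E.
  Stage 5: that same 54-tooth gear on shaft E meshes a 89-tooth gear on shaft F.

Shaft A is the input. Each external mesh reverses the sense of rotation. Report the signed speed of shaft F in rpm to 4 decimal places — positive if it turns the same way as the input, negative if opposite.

Stage 1 [73T→91T]: ω = 3545.0000×73/91 = 2843.7912 rpm, dir flips to −; running = −2843.7912
Stage 2 [58T→38T]: ω = 2843.7912×58/38 = 4340.5234 rpm, dir flips to +; running = +4340.5234
Stage 3 [38T→29T]: ω = 4340.5234×38/29 = 5687.5824 rpm, dir flips to −; running = −5687.5824
Stage 4 [29T→54T]: ω = 5687.5824×29/54 = 3054.4424 rpm, dir flips to +; running = +3054.4424
Stage 5 [54T→89T]: ω = 3054.4424×54/89 = 1853.2572 rpm, dir flips to −; running = −1853.2572

-1853.2572 rpm (opposite to input, |ω| = 1853.2572 rpm)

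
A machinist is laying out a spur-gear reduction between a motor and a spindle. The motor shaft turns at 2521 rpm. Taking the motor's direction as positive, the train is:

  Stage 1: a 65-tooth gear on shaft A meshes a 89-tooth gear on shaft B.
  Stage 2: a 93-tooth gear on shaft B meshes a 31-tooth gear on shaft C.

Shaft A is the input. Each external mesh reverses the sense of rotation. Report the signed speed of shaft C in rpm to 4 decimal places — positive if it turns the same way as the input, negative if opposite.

Stage 1 [65T→89T]: ω = 2521.0000×65/89 = 1841.1798 rpm, dir flips to −; running = −1841.1798
Stage 2 [93T→31T]: ω = 1841.1798×93/31 = 5523.5393 rpm, dir flips to +; running = +5523.5393

+5523.5393 rpm (same as input, |ω| = 5523.5393 rpm)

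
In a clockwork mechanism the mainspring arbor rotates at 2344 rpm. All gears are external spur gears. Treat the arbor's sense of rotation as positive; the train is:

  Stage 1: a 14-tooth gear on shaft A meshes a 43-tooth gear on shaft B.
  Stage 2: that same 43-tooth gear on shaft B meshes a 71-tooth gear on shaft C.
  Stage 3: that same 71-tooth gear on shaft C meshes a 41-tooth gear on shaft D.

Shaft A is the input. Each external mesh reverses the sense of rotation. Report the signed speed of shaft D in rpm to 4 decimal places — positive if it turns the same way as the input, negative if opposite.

Stage 1 [14T→43T]: ω = 2344.0000×14/43 = 763.1628 rpm, dir flips to −; running = −763.1628
Stage 2 [43T→71T]: ω = 763.1628×43/71 = 462.1972 rpm, dir flips to +; running = +462.1972
Stage 3 [71T→41T]: ω = 462.1972×71/41 = 800.3902 rpm, dir flips to −; running = −800.3902

-800.3902 rpm (opposite to input, |ω| = 800.3902 rpm)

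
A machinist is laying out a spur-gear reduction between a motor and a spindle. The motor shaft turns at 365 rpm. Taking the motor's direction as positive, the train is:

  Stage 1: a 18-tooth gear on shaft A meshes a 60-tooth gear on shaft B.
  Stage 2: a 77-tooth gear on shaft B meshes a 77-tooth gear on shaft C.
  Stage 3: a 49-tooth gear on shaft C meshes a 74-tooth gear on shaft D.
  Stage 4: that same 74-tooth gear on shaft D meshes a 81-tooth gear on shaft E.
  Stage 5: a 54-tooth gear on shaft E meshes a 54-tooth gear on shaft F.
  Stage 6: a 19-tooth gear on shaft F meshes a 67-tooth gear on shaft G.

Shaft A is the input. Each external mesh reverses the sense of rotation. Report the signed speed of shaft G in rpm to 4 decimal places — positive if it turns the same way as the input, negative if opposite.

Stage 1 [18T→60T]: ω = 365.0000×18/60 = 109.5000 rpm, dir flips to −; running = −109.5000
Stage 2 [77T→77T]: ω = 109.5000×77/77 = 109.5000 rpm, dir flips to +; running = +109.5000
Stage 3 [49T→74T]: ω = 109.5000×49/74 = 72.5068 rpm, dir flips to −; running = −72.5068
Stage 4 [74T→81T]: ω = 72.5068×74/81 = 66.2407 rpm, dir flips to +; running = +66.2407
Stage 5 [54T→54T]: ω = 66.2407×54/54 = 66.2407 rpm, dir flips to −; running = −66.2407
Stage 6 [19T→67T]: ω = 66.2407×19/67 = 18.7847 rpm, dir flips to +; running = +18.7847

+18.7847 rpm (same as input, |ω| = 18.7847 rpm)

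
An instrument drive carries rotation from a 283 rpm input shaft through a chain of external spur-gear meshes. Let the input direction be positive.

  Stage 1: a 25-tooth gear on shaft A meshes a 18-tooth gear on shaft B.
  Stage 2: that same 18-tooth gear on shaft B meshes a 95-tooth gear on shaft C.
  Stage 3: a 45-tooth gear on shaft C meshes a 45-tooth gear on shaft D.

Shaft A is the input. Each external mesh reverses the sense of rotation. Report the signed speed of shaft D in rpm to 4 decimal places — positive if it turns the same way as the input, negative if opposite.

-74.4737 rpm (opposite to input, |ω| = 74.4737 rpm)

Stage 1 [25T→18T]: ω = 283.0000×25/18 = 393.0556 rpm, dir flips to −; running = −393.0556
Stage 2 [18T→95T]: ω = 393.0556×18/95 = 74.4737 rpm, dir flips to +; running = +74.4737
Stage 3 [45T→45T]: ω = 74.4737×45/45 = 74.4737 rpm, dir flips to −; running = −74.4737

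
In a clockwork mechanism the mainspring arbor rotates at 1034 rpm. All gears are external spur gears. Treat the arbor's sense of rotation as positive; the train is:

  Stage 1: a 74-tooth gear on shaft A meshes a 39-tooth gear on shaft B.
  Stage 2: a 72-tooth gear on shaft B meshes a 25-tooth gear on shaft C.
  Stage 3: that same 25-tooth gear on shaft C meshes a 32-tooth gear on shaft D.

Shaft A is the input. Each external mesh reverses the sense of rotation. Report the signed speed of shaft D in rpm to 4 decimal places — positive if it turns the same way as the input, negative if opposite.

Stage 1 [74T→39T]: ω = 1034.0000×74/39 = 1961.9487 rpm, dir flips to −; running = −1961.9487
Stage 2 [72T→25T]: ω = 1961.9487×72/25 = 5650.4123 rpm, dir flips to +; running = +5650.4123
Stage 3 [25T→32T]: ω = 5650.4123×25/32 = 4414.3846 rpm, dir flips to −; running = −4414.3846

-4414.3846 rpm (opposite to input, |ω| = 4414.3846 rpm)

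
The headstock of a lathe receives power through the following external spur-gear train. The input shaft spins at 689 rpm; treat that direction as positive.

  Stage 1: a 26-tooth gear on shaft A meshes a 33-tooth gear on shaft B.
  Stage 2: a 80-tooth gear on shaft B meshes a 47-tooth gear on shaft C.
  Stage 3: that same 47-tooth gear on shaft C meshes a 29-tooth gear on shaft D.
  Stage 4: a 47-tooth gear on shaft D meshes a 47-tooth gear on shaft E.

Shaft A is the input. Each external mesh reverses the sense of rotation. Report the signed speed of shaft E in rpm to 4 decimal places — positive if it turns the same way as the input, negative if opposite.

+1497.5131 rpm (same as input, |ω| = 1497.5131 rpm)

Stage 1 [26T→33T]: ω = 689.0000×26/33 = 542.8485 rpm, dir flips to −; running = −542.8485
Stage 2 [80T→47T]: ω = 542.8485×80/47 = 923.9974 rpm, dir flips to +; running = +923.9974
Stage 3 [47T→29T]: ω = 923.9974×47/29 = 1497.5131 rpm, dir flips to −; running = −1497.5131
Stage 4 [47T→47T]: ω = 1497.5131×47/47 = 1497.5131 rpm, dir flips to +; running = +1497.5131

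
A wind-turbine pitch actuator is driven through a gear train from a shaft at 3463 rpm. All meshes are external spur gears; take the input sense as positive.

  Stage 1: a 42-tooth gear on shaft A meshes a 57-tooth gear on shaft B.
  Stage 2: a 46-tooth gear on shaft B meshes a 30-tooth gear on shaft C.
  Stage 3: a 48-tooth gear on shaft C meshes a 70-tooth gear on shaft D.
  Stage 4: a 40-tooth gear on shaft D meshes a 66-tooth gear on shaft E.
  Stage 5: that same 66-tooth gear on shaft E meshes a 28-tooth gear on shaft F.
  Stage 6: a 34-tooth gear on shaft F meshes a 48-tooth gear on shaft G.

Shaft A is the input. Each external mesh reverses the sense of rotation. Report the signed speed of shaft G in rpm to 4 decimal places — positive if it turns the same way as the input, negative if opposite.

Stage 1 [42T→57T]: ω = 3463.0000×42/57 = 2551.6842 rpm, dir flips to −; running = −2551.6842
Stage 2 [46T→30T]: ω = 2551.6842×46/30 = 3912.5825 rpm, dir flips to +; running = +3912.5825
Stage 3 [48T→70T]: ω = 3912.5825×48/70 = 2682.9137 rpm, dir flips to −; running = −2682.9137
Stage 4 [40T→66T]: ω = 2682.9137×40/66 = 1626.0083 rpm, dir flips to +; running = +1626.0083
Stage 5 [66T→28T]: ω = 1626.0083×66/28 = 3832.7338 rpm, dir flips to −; running = −3832.7338
Stage 6 [34T→48T]: ω = 3832.7338×34/48 = 2714.8531 rpm, dir flips to +; running = +2714.8531

+2714.8531 rpm (same as input, |ω| = 2714.8531 rpm)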